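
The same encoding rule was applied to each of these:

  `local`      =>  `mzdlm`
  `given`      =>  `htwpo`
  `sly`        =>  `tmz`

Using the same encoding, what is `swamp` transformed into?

txlnq

Two shifts are in play — +11 for a/e/i/o/u, +1 for every other letter.
Applying it to swamp: s(cons)+1=t, w(cons)+1=x, a(vowel)+11=l, m(cons)+1=n, p(cons)+1=q.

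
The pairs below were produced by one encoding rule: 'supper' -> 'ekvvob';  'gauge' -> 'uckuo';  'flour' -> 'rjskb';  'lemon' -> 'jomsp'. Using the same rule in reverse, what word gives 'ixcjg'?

chalk

Treating letters as 0–25, the rule is x ↦ 3x + 2 (mod 26).
Undoing it on ixcjg: i(8)→9·(8−2)≡2=c; x(23)→9·(23−2)≡7=h; c(2)→9·(2−2)≡0=a; j(9)→9·(9−2)≡11=l; g(6)→9·(6−2)≡10=k (all mod 26).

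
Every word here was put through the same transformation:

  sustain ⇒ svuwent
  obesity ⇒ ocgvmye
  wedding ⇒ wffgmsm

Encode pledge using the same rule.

Each letter shifts forward by its position index (0, 1, 2, …) — the shift grows by one for each successive letter.
For pledge: p+0=p, l+1=m, e+2=g, d+3=g, g+4=k, e+5=j.

pmggkj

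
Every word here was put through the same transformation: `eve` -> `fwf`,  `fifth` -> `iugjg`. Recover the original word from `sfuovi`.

hunter

The output letters match the input read backwards, each shifted +1: eve reversed is eve. Read the word backwards and shift each letter +1.
Decoding sfuovi: shift back: s−1=r, f−1=e, u−1=t, o−1=n, v−1=u, i−1=h → retnuh; then reverse → hunter.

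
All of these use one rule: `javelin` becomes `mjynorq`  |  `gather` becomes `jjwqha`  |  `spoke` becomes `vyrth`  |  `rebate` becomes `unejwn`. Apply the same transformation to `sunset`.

Shifts by position in javelin: pos 0: j→m (+3), pos 1: a→j (+9), pos 2: v→y (+3), pos 3: e→n (+9) — repeating every 2. The shifts repeat in a cycle of length 2: positions 0,1,… shift by +3, +9, then the pattern repeats.
Applying it to sunset: s+3=v, u+9=d, n+3=q, s+9=b, e+3=h, t+9=c.

vdqbhc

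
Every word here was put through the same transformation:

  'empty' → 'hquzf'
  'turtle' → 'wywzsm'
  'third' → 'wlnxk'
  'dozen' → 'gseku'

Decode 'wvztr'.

The shift increases by 1 at each position, starting from +3: 3, 4, 5, ….
Reversing it on wvztr: w−3=t, v−4=r, z−5=u, t−6=n, r−7=k.

trunk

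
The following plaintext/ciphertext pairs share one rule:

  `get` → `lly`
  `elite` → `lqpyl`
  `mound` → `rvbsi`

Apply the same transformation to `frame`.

The shift depends on letter class: consonant g→l is +5, but vowel e→l is +7. The rule splits by letter class: vowels +7, consonants +5.
On frame: f(cons)+5=k, r(cons)+5=w, a(vowel)+7=h, m(cons)+5=r, e(vowel)+7=l.

kwhrl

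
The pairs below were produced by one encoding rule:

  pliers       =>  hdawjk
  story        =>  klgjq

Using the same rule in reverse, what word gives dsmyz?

Every letter moves 18 places later in the alphabet, wrapping around z→a.
Decoding dsmyz: d−18=l, s−18=a, m−18=u, y−18=g, z−18=h.

laugh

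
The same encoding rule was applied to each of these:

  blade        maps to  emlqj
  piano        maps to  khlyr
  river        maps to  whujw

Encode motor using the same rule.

frirw

b(1)→e(4) and l(11)→m(12) fit y≡19x+11 (mod 26); the inverse of 19 mod 26 is 11. Each letter's alphabet position (a=0..z=25) is mapped through 19·x+11 mod 26 — an affine cipher.
Applying it to motor: m(12)→19·12+11≡5=f; o(14)→19·14+11≡17=r; t(19)→19·19+11≡8=i; o(14)→19·14+11≡17=r; r(17)→19·17+11≡22=w (all mod 26).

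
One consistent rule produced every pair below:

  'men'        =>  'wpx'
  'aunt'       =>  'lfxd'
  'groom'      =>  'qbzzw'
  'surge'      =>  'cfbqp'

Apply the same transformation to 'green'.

The shift depends on letter class: consonant m→w is +10, but vowel e→p is +11. The rule splits by letter class: vowels +11, consonants +10.
On green: g(cons)+10=q, r(cons)+10=b, e(vowel)+11=p, e(vowel)+11=p, n(cons)+10=x.

qbppx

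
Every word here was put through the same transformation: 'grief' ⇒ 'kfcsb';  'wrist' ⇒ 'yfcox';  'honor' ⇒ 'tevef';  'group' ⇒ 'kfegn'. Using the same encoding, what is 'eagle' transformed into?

sikds

g(6)→k(10) and r(17)→f(5) fit y≡9x+8 (mod 26); the inverse of 9 mod 26 is 3. Treating letters as 0–25, the rule is x ↦ 9x + 8 (mod 26).
Applying it to eagle: e(4)→9·4+8≡18=s; a(0)→9·0+8≡8=i; g(6)→9·6+8≡10=k; l(11)→9·11+8≡3=d; e(4)→9·4+8≡18=s (all mod 26).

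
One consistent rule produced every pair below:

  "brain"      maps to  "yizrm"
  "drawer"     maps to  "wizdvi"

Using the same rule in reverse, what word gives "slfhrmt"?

Each pair mirrors across the alphabet (b↔y, r↔i, a↔z): positions sum to 25. This is the alphabet-reversal cipher (Atbash): a becomes z, b becomes y, etc.
Undoing it on slfhrmt: s↔h, l↔o, f↔u, h↔s, r↔i, m↔n, t↔g.

housing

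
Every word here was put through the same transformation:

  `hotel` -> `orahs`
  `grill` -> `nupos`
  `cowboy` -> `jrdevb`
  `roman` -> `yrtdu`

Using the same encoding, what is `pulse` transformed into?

wxsvl

The shifts repeat in a cycle of length 2: positions 0,1,… shift by +7, +3, then the pattern repeats.
For pulse: p+7=w, u+3=x, l+7=s, s+3=v, e+7=l.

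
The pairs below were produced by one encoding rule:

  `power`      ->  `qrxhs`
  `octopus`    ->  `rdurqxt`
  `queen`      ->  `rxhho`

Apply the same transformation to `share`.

tidsh

The shift depends on letter class: consonant p→q is +1, but vowel o→r is +3. Two shifts are in play — +3 for a/e/i/o/u, +1 for every other letter.
Applying it to share: s(cons)+1=t, h(cons)+1=i, a(vowel)+3=d, r(cons)+1=s, e(vowel)+3=h.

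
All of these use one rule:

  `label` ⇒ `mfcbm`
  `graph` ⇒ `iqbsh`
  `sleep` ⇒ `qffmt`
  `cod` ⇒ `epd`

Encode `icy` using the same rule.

The output letters match the input read backwards, each shifted +1: label reversed is lebal. Two steps: reverse the string, then apply a Caesar shift of +1.
For icy: reverse → yci; then shift: y+1=z, c+1=d, i+1=j.

zdj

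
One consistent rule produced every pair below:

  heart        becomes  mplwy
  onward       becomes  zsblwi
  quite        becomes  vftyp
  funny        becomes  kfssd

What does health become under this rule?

The shift depends on letter class: consonant h→m is +5, but vowel e→p is +11. Vowels shift forward by 11 and consonants shift forward by 5.
Applying it to health: h(cons)+5=m, e(vowel)+11=p, a(vowel)+11=l, l(cons)+5=q, t(cons)+5=y, h(cons)+5=m.

mplqym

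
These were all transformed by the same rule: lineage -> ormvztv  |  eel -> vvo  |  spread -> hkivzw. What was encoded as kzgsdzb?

pathway

This is the alphabet-reversal cipher (Atbash): a becomes z, b becomes y, etc.
Decoding kzgsdzb: k↔p, z↔a, g↔t, s↔h, d↔w, z↔a, b↔y.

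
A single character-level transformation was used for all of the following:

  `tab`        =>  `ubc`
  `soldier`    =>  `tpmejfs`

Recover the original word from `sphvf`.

rogue

Compare letters: t→u is +1, a→b is +1, b→c is +1 — a constant shift. This is a Caesar cipher with shift 1.
Undoing it on sphvf: s−1=r, p−1=o, h−1=g, v−1=u, f−1=e.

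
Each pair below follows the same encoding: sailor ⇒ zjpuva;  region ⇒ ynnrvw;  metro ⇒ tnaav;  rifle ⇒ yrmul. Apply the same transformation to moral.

It's a Vigenère-style cipher with numeric key [7,9]: position i shifts by key[i mod 2].
On moral: m+7=t, o+9=x, r+7=y, a+9=j, l+7=s.

txyjs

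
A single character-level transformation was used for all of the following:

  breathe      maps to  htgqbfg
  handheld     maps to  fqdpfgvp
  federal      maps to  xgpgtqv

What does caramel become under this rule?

yqtqmgv

b(1)→h(7) and r(17)→t(19) fit y≡17x+16 (mod 26); the inverse of 17 mod 26 is 23. Each letter's alphabet position (a=0..z=25) is mapped through 17·x+16 mod 26 — an affine cipher.
On caramel: c(2)→17·2+16≡24=y; a(0)→17·0+16≡16=q; r(17)→17·17+16≡19=t; a(0)→17·0+16≡16=q; m(12)→17·12+16≡12=m; e(4)→17·4+16≡6=g; l(11)→17·11+16≡21=v (all mod 26).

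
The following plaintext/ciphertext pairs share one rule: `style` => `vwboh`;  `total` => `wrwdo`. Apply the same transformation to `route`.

Compare letters: s→v is +3, t→w is +3, y→b is +3 — a constant shift. Each letter is shifted forward by 3 in the alphabet (a Caesar shift of +3).
Applying it to route: r+3=u, o+3=r, u+3=x, t+3=w, e+3=h.

urxwh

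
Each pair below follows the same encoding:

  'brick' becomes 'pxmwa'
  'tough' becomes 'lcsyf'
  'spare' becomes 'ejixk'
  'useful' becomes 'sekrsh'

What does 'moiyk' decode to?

b(1)→p(15) and r(17)→x(23) fit y≡7x+8 (mod 26); the inverse of 7 mod 26 is 15. Each letter's alphabet position (a=0..z=25) is mapped through 7·x+8 mod 26 — an affine cipher.
Decoding moiyk: m(12)→15·(12−8)≡8=i; o(14)→15·(14−8)≡12=m; i(8)→15·(8−8)≡0=a; y(24)→15·(24−8)≡6=g; k(10)→15·(10−8)≡4=e (all mod 26).

image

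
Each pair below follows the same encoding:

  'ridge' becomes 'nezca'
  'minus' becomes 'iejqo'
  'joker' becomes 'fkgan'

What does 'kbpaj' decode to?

Compare letters: r→n is +22, i→e is +22, d→z is +22 — a constant shift. Each letter is shifted forward by 22 in the alphabet (a Caesar shift of +22).
Decoding kbpaj: k−22=o, b−22=f, p−22=t, a−22=e, j−22=n.

often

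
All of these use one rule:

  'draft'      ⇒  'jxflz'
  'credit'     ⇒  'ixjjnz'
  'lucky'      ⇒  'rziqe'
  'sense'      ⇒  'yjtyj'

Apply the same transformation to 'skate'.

yqfzj

The shift depends on letter class: consonant d→j is +6, but vowel a→f is +5. The rule splits by letter class: vowels +5, consonants +6.
For skate: s(cons)+6=y, k(cons)+6=q, a(vowel)+5=f, t(cons)+6=z, e(vowel)+5=j.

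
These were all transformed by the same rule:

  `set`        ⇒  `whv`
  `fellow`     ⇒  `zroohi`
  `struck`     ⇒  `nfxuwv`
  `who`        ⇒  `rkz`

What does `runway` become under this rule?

bdzqxu

The output letters match the input read backwards, each shifted +3: set reversed is tes. The word is reversed, then every letter is shifted forward by 3.
For runway: reverse → yawnur; then shift: y+3=b, a+3=d, w+3=z, n+3=q, u+3=x, r+3=u.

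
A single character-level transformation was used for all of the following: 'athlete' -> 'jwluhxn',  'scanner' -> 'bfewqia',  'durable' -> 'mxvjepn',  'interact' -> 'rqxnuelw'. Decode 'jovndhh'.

already

Shifts by position in athlete: pos 0: a→j (+9), pos 1: t→w (+3), pos 2: h→l (+4), pos 3: l→u (+9), pos 4: e→h (+3), pos 5: t→x (+4) — repeating every 3. The shifts repeat in a cycle of length 3: positions 0,1,… shift by +9, +3, +4, then the pattern repeats.
Decoding jovndhh: j−9=a, o−3=l, v−4=r, n−9=e, d−3=a, h−4=d, h−9=y.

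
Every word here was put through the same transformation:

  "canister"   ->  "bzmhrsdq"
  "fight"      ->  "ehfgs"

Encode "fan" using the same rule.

Compare letters: c→b is +25, a→z is +25, n→m is +25 — a constant shift. This is a Caesar cipher with shift 25.
For fan: f+25=e, a+25=z, n+25=m.

ezm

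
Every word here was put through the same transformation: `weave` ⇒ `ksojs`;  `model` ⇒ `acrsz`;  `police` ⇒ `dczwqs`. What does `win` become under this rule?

Every letter moves 14 places later in the alphabet, wrapping around z→a.
On win: w+14=k, i+14=w, n+14=b.

kwb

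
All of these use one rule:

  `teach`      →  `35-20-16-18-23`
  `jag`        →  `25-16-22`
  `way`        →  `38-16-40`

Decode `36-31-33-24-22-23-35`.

The number is (letter's place in the alphabet, a=1) + 15.
Undoing it on 36-31-33-24-22-23-35: 36→(36−15)÷1=21=u, 31→(31−15)÷1=16=p, 33→(33−15)÷1=18=r, 24→(24−15)÷1=9=i, 22→(22−15)÷1=7=g, 23→(23−15)÷1=8=h, 35→(35−15)÷1=20=t.

upright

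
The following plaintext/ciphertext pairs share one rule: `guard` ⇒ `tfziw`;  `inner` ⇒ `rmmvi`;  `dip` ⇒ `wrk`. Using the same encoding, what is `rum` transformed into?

ifn

Letters are reflected about the middle of the alphabet (position → 25−position): Atbash.
Applying it to rum: r↔i, u↔f, m↔n.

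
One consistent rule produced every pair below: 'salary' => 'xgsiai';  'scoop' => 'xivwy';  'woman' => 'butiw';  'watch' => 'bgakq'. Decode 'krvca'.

flour

The shift increases by 1 at each position, starting from +5: 5, 6, 7, ….
Undoing it on krvca: k−5=f, r−6=l, v−7=o, c−8=u, a−9=r.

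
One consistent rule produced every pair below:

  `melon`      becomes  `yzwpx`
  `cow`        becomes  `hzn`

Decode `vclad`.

spark

The output letters match the input read backwards, each shifted +11: melon reversed is nolem. Read the word backwards and shift each letter +11.
Decoding vclad: shift back: v−11=k, c−11=r, l−11=a, a−11=p, d−11=s → kraps; then reverse → spark.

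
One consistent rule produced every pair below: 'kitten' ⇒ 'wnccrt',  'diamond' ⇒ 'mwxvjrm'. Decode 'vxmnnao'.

freedom

The word is reversed, then every letter is shifted forward by 9.
Decoding vxmnnao: shift back: v−9=m, x−9=o, m−9=d, n−9=e, n−9=e, a−9=r, o−9=f → modeerf; then reverse → freedom.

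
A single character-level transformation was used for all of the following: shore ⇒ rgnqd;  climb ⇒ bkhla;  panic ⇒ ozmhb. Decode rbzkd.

scale

Compare letters: s→r is +25, h→g is +25, o→n is +25 — a constant shift. It's a constant shift of +25 (ROT25).
Decoding rbzkd: r−25=s, b−25=c, z−25=a, k−25=l, d−25=e.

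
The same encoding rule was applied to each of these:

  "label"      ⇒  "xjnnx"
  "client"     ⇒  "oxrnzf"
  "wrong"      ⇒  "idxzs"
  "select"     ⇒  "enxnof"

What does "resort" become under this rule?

Two shifts are in play — +9 for a/e/i/o/u, +12 for every other letter.
Applying it to resort: r(cons)+12=d, e(vowel)+9=n, s(cons)+12=e, o(vowel)+9=x, r(cons)+12=d, t(cons)+12=f.

dnexdf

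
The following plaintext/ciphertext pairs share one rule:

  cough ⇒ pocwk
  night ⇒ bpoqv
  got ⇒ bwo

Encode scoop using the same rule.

xwwka

The output letters match the input read backwards, each shifted +8: cough reversed is hguoc. The word is reversed, then every letter is shifted forward by 8.
For scoop: reverse → poocs; then shift: p+8=x, o+8=w, o+8=w, c+8=k, s+8=a.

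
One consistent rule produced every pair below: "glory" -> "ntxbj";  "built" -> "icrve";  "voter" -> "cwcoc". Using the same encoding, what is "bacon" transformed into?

iilyy

In glory: g→n is +7, l→t is +8, o→x is +9, r→b is +10 — the shift increases by 1 each position. Letter i (0-indexed) is shifted by i+7, so successive shifts are 7, 8, 9, ….
Applying it to bacon: b+7=i, a+8=i, c+9=l, o+10=y, n+11=y.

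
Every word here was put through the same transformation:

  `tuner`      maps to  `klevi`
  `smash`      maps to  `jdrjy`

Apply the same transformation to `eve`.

Compare letters: t→k is +17, u→l is +17, n→e is +17 — a constant shift. It's a constant shift of +17 (ROT17).
For eve: e+17=v, v+17=m, e+17=v.

vmv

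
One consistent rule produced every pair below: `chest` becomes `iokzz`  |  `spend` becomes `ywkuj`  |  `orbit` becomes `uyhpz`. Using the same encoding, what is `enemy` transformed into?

kukte

It's a Vigenère-style cipher with numeric key [6,7]: position i shifts by key[i mod 2].
On enemy: e+6=k, n+7=u, e+6=k, m+7=t, y+6=e.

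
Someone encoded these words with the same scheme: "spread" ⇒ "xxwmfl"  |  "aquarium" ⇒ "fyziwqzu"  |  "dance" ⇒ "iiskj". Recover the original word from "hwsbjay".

contest

Shifts by position in spread: pos 0: s→x (+5), pos 1: p→x (+8), pos 2: r→w (+5), pos 3: e→m (+8) — repeating every 2. The shifts repeat in a cycle of length 2: positions 0,1,… shift by +5, +8, then the pattern repeats.
Undoing it on hwsbjay: h−5=c, w−8=o, s−5=n, b−8=t, j−5=e, a−8=s, y−5=t.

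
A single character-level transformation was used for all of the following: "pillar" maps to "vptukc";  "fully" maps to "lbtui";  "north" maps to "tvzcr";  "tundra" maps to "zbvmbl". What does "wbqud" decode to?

In pillar: p→v is +6, i→p is +7, l→t is +8, l→u is +9 — the shift increases by 1 each position. Each letter shifts forward by (position + 6), i.e. 6, 7, 8, … — the shift grows by one for each successive letter.
Decoding wbqud: w−6=q, b−7=u, q−8=i, u−9=l, d−10=t.

quilt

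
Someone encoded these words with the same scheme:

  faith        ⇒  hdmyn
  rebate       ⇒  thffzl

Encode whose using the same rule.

Letter i (0-indexed) is shifted by i+2, so successive shifts are 2, 3, 4, ….
For whose: w+2=y, h+3=k, o+4=s, s+5=x, e+6=k.

yksxk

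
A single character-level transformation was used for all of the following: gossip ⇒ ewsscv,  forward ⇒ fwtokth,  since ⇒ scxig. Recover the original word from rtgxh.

trend

This is an affine cipher: with a=0,…,z=25, each position x becomes (25x+10) mod 26.
Undoing it on rtgxh: r(17)→25·(17−10)≡19=t; t(19)→25·(19−10)≡17=r; g(6)→25·(6−10)≡4=e; x(23)→25·(23−10)≡13=n; h(7)→25·(7−10)≡3=d (all mod 26).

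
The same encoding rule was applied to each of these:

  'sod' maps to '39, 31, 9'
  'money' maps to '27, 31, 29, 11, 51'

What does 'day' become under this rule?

s(#19)→39 and o(#15)→31: differences scale by 2, so n = 2·pos + 1. Each letter becomes 2×(its alphabet position, a=1..z=26) + 1.
Applying it to day: d=4→9, a=1→3, y=25→51.

9, 3, 51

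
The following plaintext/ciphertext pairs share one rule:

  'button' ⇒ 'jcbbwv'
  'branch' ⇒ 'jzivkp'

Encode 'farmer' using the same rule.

nizumz

This is a Caesar cipher with shift 8.
For farmer: f+8=n, a+8=i, r+8=z, m+8=u, e+8=m, r+8=z.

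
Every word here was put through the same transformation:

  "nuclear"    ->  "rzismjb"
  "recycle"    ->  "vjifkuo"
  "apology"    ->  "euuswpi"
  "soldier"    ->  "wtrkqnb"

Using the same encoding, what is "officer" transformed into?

sklpknb

In nuclear: n→r is +4, u→z is +5, c→i is +6, l→s is +7 — the shift increases by 1 each position. Each letter shifts forward by (position + 4), i.e. 4, 5, 6, … — the shift grows by one for each successive letter.
Applying it to officer: o+4=s, f+5=k, f+6=l, i+7=p, c+8=k, e+9=n, r+10=b.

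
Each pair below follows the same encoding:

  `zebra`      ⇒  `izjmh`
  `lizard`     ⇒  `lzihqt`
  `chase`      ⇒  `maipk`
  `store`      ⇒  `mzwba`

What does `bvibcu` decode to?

The output letters match the input read backwards, each shifted +8: zebra reversed is arbez. The word is reversed, then every letter is shifted forward by 8.
Decoding bvibcu: shift back: b−8=t, v−8=n, i−8=a, b−8=t, c−8=u, u−8=m → tnatum; then reverse → mutant.

mutant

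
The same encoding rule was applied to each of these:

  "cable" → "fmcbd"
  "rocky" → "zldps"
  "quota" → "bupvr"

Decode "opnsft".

sermon

The output letters match the input read backwards, each shifted +1: cable reversed is elbac. The word is reversed, then every letter is shifted forward by 1.
Undoing it on opnsft: shift back: o−1=n, p−1=o, n−1=m, s−1=r, f−1=e, t−1=s → nomres; then reverse → sermon.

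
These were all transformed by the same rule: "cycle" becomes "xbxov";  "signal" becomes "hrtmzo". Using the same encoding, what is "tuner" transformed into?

Letters are reflected about the middle of the alphabet (position → 25−position): Atbash.
On tuner: t↔g, u↔f, n↔m, e↔v, r↔i.

gfmvi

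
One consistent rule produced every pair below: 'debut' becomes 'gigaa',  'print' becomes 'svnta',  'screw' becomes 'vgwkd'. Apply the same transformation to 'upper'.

In debut: d→g is +3, e→i is +4, b→g is +5, u→a is +6 — the shift increases by 1 each position. The shift increases by 1 at each position, starting from +3: 3, 4, 5, ….
Applying it to upper: u+3=x, p+4=t, p+5=u, e+6=k, r+7=y.

xtuky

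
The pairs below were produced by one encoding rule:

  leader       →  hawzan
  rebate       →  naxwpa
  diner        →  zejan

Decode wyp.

Compare letters: l→h is +22, e→a is +22, a→w is +22 — a constant shift. This is a Caesar cipher with shift 22.
Decoding wyp: w−22=a, y−22=c, p−22=t.

act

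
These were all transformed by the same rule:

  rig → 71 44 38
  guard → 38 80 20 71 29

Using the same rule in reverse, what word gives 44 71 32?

Each letter becomes 3×(its alphabet position, a=1..z=26) + 17.
Decoding 44 71 32: 44→(44−17)÷3=9=i, 71→(71−17)÷3=18=r, 32→(32−17)÷3=5=e.

ire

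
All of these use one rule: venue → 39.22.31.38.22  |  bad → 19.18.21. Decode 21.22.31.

v is letter #22 and maps to 39: an offset of 17. The number is (letter's place in the alphabet, a=1) + 17.
Decoding 21.22.31: 21→(21−17)÷1=4=d, 22→(22−17)÷1=5=e, 31→(31−17)÷1=14=n.

den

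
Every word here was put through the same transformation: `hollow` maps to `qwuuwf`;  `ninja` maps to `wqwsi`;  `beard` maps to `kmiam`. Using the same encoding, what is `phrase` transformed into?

yqaibm

The shift depends on letter class: consonant h→q is +9, but vowel o→w is +8. The rule splits by letter class: vowels +8, consonants +9.
Applying it to phrase: p(cons)+9=y, h(cons)+9=q, r(cons)+9=a, a(vowel)+8=i, s(cons)+9=b, e(vowel)+8=m.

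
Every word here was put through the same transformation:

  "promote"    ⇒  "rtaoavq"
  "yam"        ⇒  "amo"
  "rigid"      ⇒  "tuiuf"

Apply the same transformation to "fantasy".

The rule splits by letter class: vowels +12, consonants +2.
For fantasy: f(cons)+2=h, a(vowel)+12=m, n(cons)+2=p, t(cons)+2=v, a(vowel)+12=m, s(cons)+2=u, y(cons)+2=a.

hmpvmua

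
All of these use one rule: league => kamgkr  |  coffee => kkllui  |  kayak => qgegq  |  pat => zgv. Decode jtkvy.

The output letters match the input read backwards, each shifted +6: league reversed is eugael. Two steps: reverse the string, then apply a Caesar shift of +6.
Undoing it on jtkvy: shift back: j−6=d, t−6=n, k−6=e, v−6=p, y−6=s → dneps; then reverse → spend.

spend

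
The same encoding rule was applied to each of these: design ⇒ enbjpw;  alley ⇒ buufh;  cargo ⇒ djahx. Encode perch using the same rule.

qnadq

Shifts by position in design: pos 0: d→e (+1), pos 1: e→n (+9), pos 2: s→b (+9), pos 3: i→j (+1), pos 4: g→p (+9), pos 5: n→w (+9) — repeating every 3. It's a Vigenère-style cipher with numeric key [1,9,9]: position i shifts by key[i mod 3].
Applying it to perch: p+1=q, e+9=n, r+9=a, c+1=d, h+9=q.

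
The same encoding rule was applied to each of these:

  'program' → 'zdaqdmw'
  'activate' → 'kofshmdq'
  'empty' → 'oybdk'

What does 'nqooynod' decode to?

december

The shifts repeat in a cycle of length 3: positions 0,1,… shift by +10, +12, +12, then the pattern repeats.
Reversing it on nqooynod: n−10=d, q−12=e, o−12=c, o−10=e, y−12=m, n−12=b, o−10=e, d−12=r.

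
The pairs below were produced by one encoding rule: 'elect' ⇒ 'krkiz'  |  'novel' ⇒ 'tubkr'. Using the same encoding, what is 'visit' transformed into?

boyoz

This is a Caesar cipher with shift 6.
For visit: v+6=b, i+6=o, s+6=y, i+6=o, t+6=z.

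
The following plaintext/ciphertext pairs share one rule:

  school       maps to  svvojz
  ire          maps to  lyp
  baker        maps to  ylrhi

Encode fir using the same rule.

ypm

The word is reversed, then every letter is shifted forward by 7.
For fir: reverse → rif; then shift: r+7=y, i+7=p, f+7=m.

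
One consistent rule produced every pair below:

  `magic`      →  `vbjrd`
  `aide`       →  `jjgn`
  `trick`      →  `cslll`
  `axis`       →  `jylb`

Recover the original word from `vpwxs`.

Shifts by position in magic: pos 0: m→v (+9), pos 1: a→b (+1), pos 2: g→j (+3), pos 3: i→r (+9), pos 4: c→d (+1) — repeating every 3. The shifts repeat in a cycle of length 3: positions 0,1,… shift by +9, +1, +3, then the pattern repeats.
Undoing it on vpwxs: v−9=m, p−1=o, w−3=t, x−9=o, s−1=r.

motor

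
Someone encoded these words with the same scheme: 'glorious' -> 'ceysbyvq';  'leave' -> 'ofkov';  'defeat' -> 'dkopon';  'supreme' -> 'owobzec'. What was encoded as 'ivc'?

sly

Two steps: reverse the string, then apply a Caesar shift of +10.
Undoing it on ivc: shift back: i−10=y, v−10=l, c−10=s → yls; then reverse → sly.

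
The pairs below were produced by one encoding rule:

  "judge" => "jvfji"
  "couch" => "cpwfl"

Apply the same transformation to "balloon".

Letter i (0-indexed) is shifted by i+0, so successive shifts are 0, 1, 2, ….
On balloon: b+0=b, a+1=b, l+2=n, l+3=o, o+4=s, o+5=t, n+6=t.

bbnostt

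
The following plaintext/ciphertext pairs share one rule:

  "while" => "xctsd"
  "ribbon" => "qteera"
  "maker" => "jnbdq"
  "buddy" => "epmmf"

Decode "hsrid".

w(22)→x(23) and h(7)→c(2) fit y≡17x+13 (mod 26); the inverse of 17 mod 26 is 23. Each letter's alphabet position (a=0..z=25) is mapped through 17·x+13 mod 26 — an affine cipher.
Reversing it on hsrid: h(7)→23·(7−13)≡18=s; s(18)→23·(18−13)≡11=l; r(17)→23·(17−13)≡14=o; i(8)→23·(8−13)≡15=p; d(3)→23·(3−13)≡4=e (all mod 26).

slope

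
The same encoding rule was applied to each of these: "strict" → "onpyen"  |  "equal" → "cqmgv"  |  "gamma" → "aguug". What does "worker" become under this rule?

kspwcp

This is an affine cipher: with a=0,…,z=25, each position x becomes (25x+6) mod 26.
On worker: w(22)→25·22+6≡10=k; o(14)→25·14+6≡18=s; r(17)→25·17+6≡15=p; k(10)→25·10+6≡22=w; e(4)→25·4+6≡2=c; r(17)→25·17+6≡15=p (all mod 26).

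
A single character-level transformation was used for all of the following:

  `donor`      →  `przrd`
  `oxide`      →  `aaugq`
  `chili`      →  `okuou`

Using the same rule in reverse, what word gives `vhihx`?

Shifts by position in donor: pos 0: d→p (+12), pos 1: o→r (+3), pos 2: n→z (+12), pos 3: o→r (+3) — repeating every 2. A repeating key of period 2 is used — shifts +12, +3 over and over.
Decoding vhihx: v−12=j, h−3=e, i−12=w, h−3=e, x−12=l.

jewel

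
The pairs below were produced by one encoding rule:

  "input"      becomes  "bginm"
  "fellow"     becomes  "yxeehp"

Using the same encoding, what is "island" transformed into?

Compare letters: i→b is +19, n→g is +19, p→i is +19 — a constant shift. This is a Caesar cipher with shift 19.
For island: i+19=b, s+19=l, l+19=e, a+19=t, n+19=g, d+19=w.

bletgw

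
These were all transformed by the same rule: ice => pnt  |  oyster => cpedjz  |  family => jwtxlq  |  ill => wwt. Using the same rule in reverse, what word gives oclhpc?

The output letters match the input read backwards, each shifted +11: ice reversed is eci. The word is reversed, then every letter is shifted forward by 11.
Decoding oclhpc: shift back: o−11=d, c−11=r, l−11=a, h−11=w, p−11=e, c−11=r → drawer; then reverse → reward.

reward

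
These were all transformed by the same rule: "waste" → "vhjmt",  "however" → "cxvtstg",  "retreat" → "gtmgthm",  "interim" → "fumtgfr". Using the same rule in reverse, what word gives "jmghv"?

straw

Treating letters as 0–25, the rule is x ↦ 3x + 7 (mod 26).
Reversing it on jmghv: j(9)→9·(9−7)≡18=s; m(12)→9·(12−7)≡19=t; g(6)→9·(6−7)≡17=r; h(7)→9·(7−7)≡0=a; v(21)→9·(21−7)≡22=w (all mod 26).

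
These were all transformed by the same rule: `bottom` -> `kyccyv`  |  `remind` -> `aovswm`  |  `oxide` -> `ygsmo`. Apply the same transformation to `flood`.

The shift depends on letter class: consonant b→k is +9, but vowel o→y is +10. The rule splits by letter class: vowels +10, consonants +9.
For flood: f(cons)+9=o, l(cons)+9=u, o(vowel)+10=y, o(vowel)+10=y, d(cons)+9=m.

ouyym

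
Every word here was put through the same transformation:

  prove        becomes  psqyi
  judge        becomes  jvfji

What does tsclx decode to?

In prove: p→p is +0, r→s is +1, o→q is +2, v→y is +3 — the shift increases by 1 each position. Each letter shifts forward by its position index (0, 1, 2, …) — the shift grows by one for each successive letter.
Reversing it on tsclx: t−0=t, s−1=r, c−2=a, l−3=i, x−4=t.

trait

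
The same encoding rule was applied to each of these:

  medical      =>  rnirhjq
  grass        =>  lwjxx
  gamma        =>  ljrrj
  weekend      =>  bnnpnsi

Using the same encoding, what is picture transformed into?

The shift depends on letter class: consonant m→r is +5, but vowel e→n is +9. Vowels shift forward by 9 and consonants shift forward by 5.
On picture: p(cons)+5=u, i(vowel)+9=r, c(cons)+5=h, t(cons)+5=y, u(vowel)+9=d, r(cons)+5=w, e(vowel)+9=n.

urhydwn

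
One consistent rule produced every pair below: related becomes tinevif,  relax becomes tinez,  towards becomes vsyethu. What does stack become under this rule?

uxcgm

Shifts by position in related: pos 0: r→t (+2), pos 1: e→i (+4), pos 2: l→n (+2), pos 3: a→e (+4) — repeating every 2. It's a Vigenère-style cipher with numeric key [2,4]: position i shifts by key[i mod 2].
On stack: s+2=u, t+4=x, a+2=c, c+4=g, k+2=m.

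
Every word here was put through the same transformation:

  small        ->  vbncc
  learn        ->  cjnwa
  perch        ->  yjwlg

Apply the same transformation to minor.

Treating letters as 0–25, the rule is x ↦ 25x + 13 (mod 26).
On minor: m(12)→25·12+13≡1=b; i(8)→25·8+13≡5=f; n(13)→25·13+13≡0=a; o(14)→25·14+13≡25=z; r(17)→25·17+13≡22=w (all mod 26).

bfazw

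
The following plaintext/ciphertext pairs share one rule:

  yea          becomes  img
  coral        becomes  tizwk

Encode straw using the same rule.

eizba

The output letters match the input read backwards, each shifted +8: yea reversed is aey. Read the word backwards and shift each letter +8.
Applying it to straw: reverse → warts; then shift: w+8=e, a+8=i, r+8=z, t+8=b, s+8=a.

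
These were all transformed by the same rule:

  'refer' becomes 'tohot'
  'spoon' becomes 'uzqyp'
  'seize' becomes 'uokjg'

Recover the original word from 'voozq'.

Shifts by position in refer: pos 0: r→t (+2), pos 1: e→o (+10), pos 2: f→h (+2), pos 3: e→o (+10) — repeating every 2. The shifts repeat in a cycle of length 2: positions 0,1,… shift by +2, +10, then the pattern repeats.
Reversing it on voozq: v−2=t, o−10=e, o−2=m, z−10=p, q−2=o.

tempo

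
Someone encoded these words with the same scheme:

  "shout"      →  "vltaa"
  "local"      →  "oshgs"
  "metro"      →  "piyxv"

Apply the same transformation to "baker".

Each letter shifts forward by (position + 3), i.e. 3, 4, 5, … — the shift grows by one for each successive letter.
On baker: b+3=e, a+4=e, k+5=p, e+6=k, r+7=y.

eepky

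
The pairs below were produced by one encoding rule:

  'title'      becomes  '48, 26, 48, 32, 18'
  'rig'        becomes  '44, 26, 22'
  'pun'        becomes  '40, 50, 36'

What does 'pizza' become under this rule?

Each letter becomes 2×(its alphabet position, a=1..z=26) + 8.
On pizza: p=16→40, i=9→26, z=26→60, z=26→60, a=1→10.

40, 26, 60, 60, 10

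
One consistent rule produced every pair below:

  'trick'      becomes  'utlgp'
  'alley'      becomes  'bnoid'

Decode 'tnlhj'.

slide

In trick: t→u is +1, r→t is +2, i→l is +3, c→g is +4 — the shift increases by 1 each position. The shift increases by 1 at each position, starting from +1: 1, 2, 3, ….
Decoding tnlhj: t−1=s, n−2=l, l−3=i, h−4=d, j−5=e.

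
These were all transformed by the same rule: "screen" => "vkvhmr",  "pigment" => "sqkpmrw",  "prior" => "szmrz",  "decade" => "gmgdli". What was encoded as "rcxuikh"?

Shifts by position in screen: pos 0: s→v (+3), pos 1: c→k (+8), pos 2: r→v (+4), pos 3: e→h (+3), pos 4: e→m (+8), pos 5: n→r (+4) — repeating every 3. It's a Vigenère-style cipher with numeric key [3,8,4]: position i shifts by key[i mod 3].
Undoing it on rcxuikh: r−3=o, c−8=u, x−4=t, u−3=r, i−8=a, k−4=g, h−3=e.

outrage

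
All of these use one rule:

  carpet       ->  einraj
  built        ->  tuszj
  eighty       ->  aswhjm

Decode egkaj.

comet

c(2)→e(4) and a(0)→i(8) fit y≡11x+8 (mod 26); the inverse of 11 mod 26 is 19. This is an affine cipher: with a=0,…,z=25, each position x becomes (11x+8) mod 26.
Reversing it on egkaj: e(4)→19·(4−8)≡2=c; g(6)→19·(6−8)≡14=o; k(10)→19·(10−8)≡12=m; a(0)→19·(0−8)≡4=e; j(9)→19·(9−8)≡19=t (all mod 26).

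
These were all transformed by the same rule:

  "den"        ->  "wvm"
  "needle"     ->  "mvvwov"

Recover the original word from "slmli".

honor

Each pair mirrors across the alphabet (d↔w, e↔v, n↔m): positions sum to 25. Letters are reflected about the middle of the alphabet (position → 25−position): Atbash.
Reversing it on slmli: s↔h, l↔o, m↔n, l↔o, i↔r.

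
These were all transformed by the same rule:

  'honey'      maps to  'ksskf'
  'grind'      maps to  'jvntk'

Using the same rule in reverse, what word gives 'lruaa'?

In honey: h→k is +3, o→s is +4, n→s is +5, e→k is +6 — the shift increases by 1 each position. Letter i (0-indexed) is shifted by i+3, so successive shifts are 3, 4, 5, ….
Decoding lruaa: l−3=i, r−4=n, u−5=p, a−6=u, a−7=t.

input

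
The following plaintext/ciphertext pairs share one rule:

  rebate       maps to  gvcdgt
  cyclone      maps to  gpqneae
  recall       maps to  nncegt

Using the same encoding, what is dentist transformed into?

vukvpgf

The output letters match the input read backwards, each shifted +2: rebate reversed is etaber. The word is reversed, then every letter is shifted forward by 2.
For dentist: reverse → tsitned; then shift: t+2=v, s+2=u, i+2=k, t+2=v, n+2=p, e+2=g, d+2=f.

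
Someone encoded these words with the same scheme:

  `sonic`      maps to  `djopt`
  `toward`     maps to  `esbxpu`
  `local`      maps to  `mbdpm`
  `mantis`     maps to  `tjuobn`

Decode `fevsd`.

The word is reversed, then every letter is shifted forward by 1.
Decoding fevsd: shift back: f−1=e, e−1=d, v−1=u, s−1=r, d−1=c → edurc; then reverse → crude.

crude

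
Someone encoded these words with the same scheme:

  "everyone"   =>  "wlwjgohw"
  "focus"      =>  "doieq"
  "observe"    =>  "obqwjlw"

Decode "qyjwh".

siren

This is an affine cipher: with a=0,…,z=25, each position x becomes (7x+20) mod 26.
Decoding qyjwh: q(16)→15·(16−20)≡18=s; y(24)→15·(24−20)≡8=i; j(9)→15·(9−20)≡17=r; w(22)→15·(22−20)≡4=e; h(7)→15·(7−20)≡13=n (all mod 26).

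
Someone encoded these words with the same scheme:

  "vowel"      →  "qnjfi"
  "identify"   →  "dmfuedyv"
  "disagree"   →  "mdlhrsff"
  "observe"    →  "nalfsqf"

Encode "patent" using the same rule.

v(21)→q(16) and o(14)→n(13) fit y≡19x+7 (mod 26); the inverse of 19 mod 26 is 11. Each letter's alphabet position (a=0..z=25) is mapped through 19·x+7 mod 26 — an affine cipher.
On patent: p(15)→19·15+7≡6=g; a(0)→19·0+7≡7=h; t(19)→19·19+7≡4=e; e(4)→19·4+7≡5=f; n(13)→19·13+7≡20=u; t(19)→19·19+7≡4=e (all mod 26).

ghefue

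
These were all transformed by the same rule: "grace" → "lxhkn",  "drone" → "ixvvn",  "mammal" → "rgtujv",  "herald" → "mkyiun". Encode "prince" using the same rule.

uxpvlo

Letter i (0-indexed) is shifted by i+5, so successive shifts are 5, 6, 7, ….
On prince: p+5=u, r+6=x, i+7=p, n+8=v, c+9=l, e+10=o.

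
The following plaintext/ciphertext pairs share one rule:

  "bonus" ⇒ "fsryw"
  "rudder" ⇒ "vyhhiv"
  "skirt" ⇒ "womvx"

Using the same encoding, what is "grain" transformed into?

kvemr

Compare letters: b→f is +4, o→s is +4, n→r is +4 — a constant shift. This is a Caesar cipher with shift 4.
Applying it to grain: g+4=k, r+4=v, a+4=e, i+4=m, n+4=r.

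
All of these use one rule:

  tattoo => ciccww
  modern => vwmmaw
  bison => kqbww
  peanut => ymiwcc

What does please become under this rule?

The shift depends on letter class: consonant t→c is +9, but vowel a→i is +8. Two shifts are in play — +8 for a/e/i/o/u, +9 for every other letter.
On please: p(cons)+9=y, l(cons)+9=u, e(vowel)+8=m, a(vowel)+8=i, s(cons)+9=b, e(vowel)+8=m.

yumibm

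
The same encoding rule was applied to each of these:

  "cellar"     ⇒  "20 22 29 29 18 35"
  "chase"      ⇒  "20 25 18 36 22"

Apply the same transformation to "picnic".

33 26 20 31 26 20

c is letter #3 and maps to 20: an offset of 17. The number is (letter's place in the alphabet, a=1) + 17.
For picnic: p=16→33, i=9→26, c=3→20, n=14→31, i=9→26, c=3→20.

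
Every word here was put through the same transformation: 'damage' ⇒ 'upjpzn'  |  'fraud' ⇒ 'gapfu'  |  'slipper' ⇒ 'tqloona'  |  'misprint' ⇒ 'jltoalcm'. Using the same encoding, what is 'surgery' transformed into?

tfaznad

This is an affine cipher: with a=0,…,z=25, each position x becomes (19x+15) mod 26.
On surgery: s(18)→19·18+15≡19=t; u(20)→19·20+15≡5=f; r(17)→19·17+15≡0=a; g(6)→19·6+15≡25=z; e(4)→19·4+15≡13=n; r(17)→19·17+15≡0=a; y(24)→19·24+15≡3=d (all mod 26).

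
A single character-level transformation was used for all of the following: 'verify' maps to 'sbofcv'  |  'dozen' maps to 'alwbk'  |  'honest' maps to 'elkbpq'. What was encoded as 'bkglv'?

Compare letters: v→s is +23, e→b is +23, r→o is +23 — a constant shift. This is a Caesar cipher with shift 23.
Undoing it on bkglv: b−23=e, k−23=n, g−23=j, l−23=o, v−23=y.

enjoy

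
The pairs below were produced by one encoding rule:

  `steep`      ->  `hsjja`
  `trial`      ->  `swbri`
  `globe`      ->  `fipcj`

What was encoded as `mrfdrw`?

jaguar

Each letter's alphabet position (a=0..z=25) is mapped through 11·x+17 mod 26 — an affine cipher.
Undoing it on mrfdrw: m(12)→19·(12−17)≡9=j; r(17)→19·(17−17)≡0=a; f(5)→19·(5−17)≡6=g; d(3)→19·(3−17)≡20=u; r(17)→19·(17−17)≡0=a; w(22)→19·(22−17)≡17=r (all mod 26).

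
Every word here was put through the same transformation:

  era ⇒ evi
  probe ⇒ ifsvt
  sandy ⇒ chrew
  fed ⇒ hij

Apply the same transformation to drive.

The word is reversed, then every letter is shifted forward by 4.
Applying it to drive: reverse → evird; then shift: e+4=i, v+4=z, i+4=m, r+4=v, d+4=h.

izmvh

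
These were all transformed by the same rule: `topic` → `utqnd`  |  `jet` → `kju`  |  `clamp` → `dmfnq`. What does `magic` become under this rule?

Vowels shift forward by 5 and consonants shift forward by 1.
Applying it to magic: m(cons)+1=n, a(vowel)+5=f, g(cons)+1=h, i(vowel)+5=n, c(cons)+1=d.

nfhnd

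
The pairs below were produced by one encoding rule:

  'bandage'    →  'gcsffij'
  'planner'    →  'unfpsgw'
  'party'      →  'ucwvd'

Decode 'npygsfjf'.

Shifts by position in bandage: pos 0: b→g (+5), pos 1: a→c (+2), pos 2: n→s (+5), pos 3: d→f (+2) — repeating every 2. It's a Vigenère-style cipher with numeric key [5,2]: position i shifts by key[i mod 2].
Undoing it on npygsfjf: n−5=i, p−2=n, y−5=t, g−2=e, s−5=n, f−2=d, j−5=e, f−2=d.

intended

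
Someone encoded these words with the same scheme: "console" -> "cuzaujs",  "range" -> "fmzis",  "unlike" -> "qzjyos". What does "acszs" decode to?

c(2)→c(2) and o(14)→u(20) fit y≡21x+12 (mod 26); the inverse of 21 mod 26 is 5. This is an affine cipher: with a=0,…,z=25, each position x becomes (21x+12) mod 26.
Decoding acszs: a(0)→5·(0−12)≡18=s; c(2)→5·(2−12)≡2=c; s(18)→5·(18−12)≡4=e; z(25)→5·(25−12)≡13=n; s(18)→5·(18−12)≡4=e (all mod 26).

scene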